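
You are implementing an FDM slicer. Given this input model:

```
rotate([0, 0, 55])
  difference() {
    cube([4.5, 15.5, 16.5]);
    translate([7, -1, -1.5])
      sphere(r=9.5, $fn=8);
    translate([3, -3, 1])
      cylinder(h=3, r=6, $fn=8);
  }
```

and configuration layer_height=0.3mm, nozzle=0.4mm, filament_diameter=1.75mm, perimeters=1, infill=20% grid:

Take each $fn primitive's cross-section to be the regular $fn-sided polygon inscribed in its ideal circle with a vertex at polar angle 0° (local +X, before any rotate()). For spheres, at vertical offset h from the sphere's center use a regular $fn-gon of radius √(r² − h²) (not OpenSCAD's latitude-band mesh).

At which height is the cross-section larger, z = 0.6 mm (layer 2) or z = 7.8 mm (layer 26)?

layer 26 (z = 7.8 mm)

Layer 2 (z = 0.6): the 4.5×15.5 cube contributes its full rectangle (area 69.75 mm²); the sphere at (7, -1): section is a regular 8-gon, circumradius = √(r²−h²) = √(9.5²−2.1²) = 9.265 (area = (8/2)·9.265²·sin(360°/8) = 242.79 mm²); the cylinder at (3, -3) is absent (z outside [1, 4]); Subtracting the remaining from the first: starting from the 4.5×15.5 cube (69.75 mm²), the r=9.5 sphere at (7, -1) partially overlaps it — only the 28.14 mm² overlap (of its 242.79 mm²) is removed, clipping the outline — area = 41.61 mm²; (rotated 55° about Z; rotation is an isometry so areas/perimeters/island counts are preserved). So its area = 41.61 mm². Layer 26 (z = 7.8): the cube is present — its section is the full 4.5×15.5 rectangle (area 69.75 mm²); the sphere at (7, -1): section is a regular 8-gon, circumradius = √(r²−h²) = √(9.5²−9.3²) = 1.939 (area = (8/2)·1.939²·sin(360°/8) = 10.63 mm²); the cylinder at (3, -3) is not intersected at this z (z outside [1, 4]); Taking the first minus the rest: starting from the 4.5×15.5 cube (69.75 mm²), the r=9.5 sphere at (7, -1) misses the remaining region (no effect) — area = 69.75 mm²; (rotated 55° about Z; rotation is an isometry so areas/perimeters/island counts are preserved). So its area = 69.75 mm². Layer 26 is larger (69.75 vs 41.61 mm²).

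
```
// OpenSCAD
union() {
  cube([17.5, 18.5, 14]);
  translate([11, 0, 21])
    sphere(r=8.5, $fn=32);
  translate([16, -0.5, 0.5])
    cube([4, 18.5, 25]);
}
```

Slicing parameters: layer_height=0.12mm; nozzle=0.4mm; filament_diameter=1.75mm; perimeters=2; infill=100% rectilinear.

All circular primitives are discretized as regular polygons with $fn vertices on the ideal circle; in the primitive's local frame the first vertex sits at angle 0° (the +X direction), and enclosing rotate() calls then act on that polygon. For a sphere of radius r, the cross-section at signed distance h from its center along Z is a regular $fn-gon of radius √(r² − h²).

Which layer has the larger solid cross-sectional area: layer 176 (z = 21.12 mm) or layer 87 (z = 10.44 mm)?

layer 87 (z = 10.44 mm)

Layer 176 (z = 21.12): the cube does not reach this height (z outside [0, 14]); the r=8.5 sphere at (11, 0) contributes a regular 32-gon of circumradius √(8.5²−0.12²) = 8.499 (area = (32/2)·8.499²·sin(360°/32) = 225.48 mm²); the 4×18.5 cube at (16, -0.5) contributes its full rectangle (area 74.00 mm²); Combining (union): the regions partially overlap — summed areas 299.48 mm² minus the doubly-counted overlap 18.35 mm² gives 281.13 mm² — area = 281.13 mm². So its area = 281.13 mm². Layer 87 (z = 10.44): the 17.5×18.5 cube contributes its full rectangle (area 323.75 mm²); the sphere at (11, 0) is absent (|z−center|=10.560 > r=8.5); the 4×18.5 cube at (16, -0.5) contributes its full rectangle (area 74.00 mm²); Combining (union): the regions partially overlap — summed areas 397.75 mm² minus the doubly-counted overlap 27.00 mm² gives 370.75 mm² — area = 370.75 mm². So its area = 370.75 mm². Layer 87 is larger (370.75 vs 281.13 mm²).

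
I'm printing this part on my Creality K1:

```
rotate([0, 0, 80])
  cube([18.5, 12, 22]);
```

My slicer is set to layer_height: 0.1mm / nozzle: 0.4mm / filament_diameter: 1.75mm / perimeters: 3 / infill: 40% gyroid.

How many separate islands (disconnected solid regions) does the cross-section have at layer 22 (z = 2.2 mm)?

1

At z = 2.2 mm: the cube is present — its section is the full 18.5×12 rectangle; (rotated 80° about Z; rotation is an isometry so areas/perimeters/island counts are preserved). Overall, the cross-section is a single solid region. Island count = 1.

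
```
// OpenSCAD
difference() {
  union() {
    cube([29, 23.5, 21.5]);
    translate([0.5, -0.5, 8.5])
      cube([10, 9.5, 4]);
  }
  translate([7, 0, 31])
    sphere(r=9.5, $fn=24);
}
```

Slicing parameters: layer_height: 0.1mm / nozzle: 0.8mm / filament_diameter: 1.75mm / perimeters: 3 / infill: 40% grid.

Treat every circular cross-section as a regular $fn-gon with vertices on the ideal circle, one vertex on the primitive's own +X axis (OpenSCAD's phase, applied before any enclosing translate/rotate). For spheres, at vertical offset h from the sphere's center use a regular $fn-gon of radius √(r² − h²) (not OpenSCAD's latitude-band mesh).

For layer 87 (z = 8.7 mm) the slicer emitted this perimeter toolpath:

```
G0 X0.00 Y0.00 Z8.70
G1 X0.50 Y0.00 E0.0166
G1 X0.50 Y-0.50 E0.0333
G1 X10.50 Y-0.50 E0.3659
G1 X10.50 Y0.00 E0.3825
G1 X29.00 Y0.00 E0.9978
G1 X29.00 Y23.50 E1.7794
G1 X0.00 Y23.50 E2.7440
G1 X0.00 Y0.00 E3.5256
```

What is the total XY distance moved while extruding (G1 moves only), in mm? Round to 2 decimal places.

106.00 mm

Sum the Euclidean lengths of each G1 segment: total = 106.00 mm.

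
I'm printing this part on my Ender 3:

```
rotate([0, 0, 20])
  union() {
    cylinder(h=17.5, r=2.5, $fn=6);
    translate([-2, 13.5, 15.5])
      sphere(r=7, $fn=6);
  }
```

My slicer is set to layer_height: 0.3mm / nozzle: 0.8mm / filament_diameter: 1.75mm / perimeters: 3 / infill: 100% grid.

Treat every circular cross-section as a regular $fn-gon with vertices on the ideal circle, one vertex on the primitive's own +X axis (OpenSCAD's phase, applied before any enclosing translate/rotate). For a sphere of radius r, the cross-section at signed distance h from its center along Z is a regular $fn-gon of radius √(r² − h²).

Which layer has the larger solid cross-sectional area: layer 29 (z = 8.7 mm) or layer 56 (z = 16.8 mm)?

layer 56 (z = 16.8 mm)

Layer 29 (z = 8.7): the r=2.5 cylinder gives a regular 6-gon of circumradius 2.5 (constant along its height) (area = (6/2)·2.500²·sin(360°/6) = 16.24 mm²); the r=7 sphere at (-2, 13.5) slices to a regular 6-gon of circumradius 1.661 (√(r²−h²) with h=6.8 from center) (area = (6/2)·1.661²·sin(360°/6) = 7.17 mm²); Merging all regions: the 2 present regions are separate (no shared area or edge), so areas and boundary lengths simply add and each stays a separate island — area = 23.41 mm²; (rotated 20° about Z; rotation is an isometry so areas/perimeters/island counts are preserved). So its area = 23.41 mm². Layer 56 (z = 16.8): the r=2.5 cylinder contributes a regular 6-gon of circumradius 2.5 (area = (6/2)·2.500²·sin(360°/6) = 16.24 mm²); the r=7 sphere at (-2, 13.5) contributes a regular 6-gon of circumradius √(7²−1.3²) = 6.878 (area = (6/2)·6.878²·sin(360°/6) = 122.91 mm²); Merging all regions: the 2 present regions are separate (no shared area or edge), so areas and boundary lengths simply add and each stays a separate island — area = 139.15 mm²; (rotated 20° about Z; rotation is an isometry so areas/perimeters/island counts are preserved). So its area = 139.15 mm². Layer 56 is larger (139.15 vs 23.41 mm²).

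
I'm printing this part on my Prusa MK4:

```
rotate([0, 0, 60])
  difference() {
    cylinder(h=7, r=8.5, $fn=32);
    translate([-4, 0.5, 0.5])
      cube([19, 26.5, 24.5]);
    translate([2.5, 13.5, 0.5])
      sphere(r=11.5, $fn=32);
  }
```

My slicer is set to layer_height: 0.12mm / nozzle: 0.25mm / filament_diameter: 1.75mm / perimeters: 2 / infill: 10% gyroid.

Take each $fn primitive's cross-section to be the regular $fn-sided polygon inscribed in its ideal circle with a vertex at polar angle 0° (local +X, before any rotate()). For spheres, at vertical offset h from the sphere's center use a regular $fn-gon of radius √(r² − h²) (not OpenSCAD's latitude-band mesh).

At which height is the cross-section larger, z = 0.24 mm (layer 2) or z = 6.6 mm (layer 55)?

Layer 2 (z = 0.24): the r=8.5 cylinder gives a regular 32-gon of circumradius 8.5 (constant along its height) (area = (32/2)·8.500²·sin(360°/32) = 225.52 mm²); the cube at (-4, 0.5) is absent (z outside [0.5, 25]); the r=11.5 sphere at (2.5, 13.5) slices to a regular 32-gon of circumradius 11.497 (√(r²−h²) with h=0.26 from center) (area = (32/2)·11.497²·sin(360°/32) = 412.60 mm²); After the difference (first − rest): starting from the r=8.5 cylinder (225.52 mm²), the r=11.5 sphere at (2.5, 13.5) partially overlaps it — only the 60.83 mm² overlap (of its 412.60 mm²) is removed, clipping the outline — area = 164.69 mm²; (rotated 60° about Z; rotation is an isometry so areas/perimeters/island counts are preserved). So its area = 164.69 mm². Layer 55 (z = 6.6): the r=8.5 cylinder gives a regular 32-gon of circumradius 8.5 (constant along its height) (area = (32/2)·8.500²·sin(360°/32) = 225.52 mm²); the cube at (-4, 0.5) (footprint 19×26.5) is included at this height (area 503.50 mm²); the sphere at (2.5, 13.5): section is a regular 32-gon, circumradius = √(r²−h²) = √(11.5²−6.1²) = 9.749 (area = (32/2)·9.749²·sin(360°/32) = 296.66 mm²); After the difference (first − rest): starting from the r=8.5 cylinder (225.52 mm²), the 19×26.5 cube at (-4, 0.5) partially overlaps it — only the 82.73 mm² overlap (of its 503.50 mm²) is removed, clipping the outline; the r=11.5 sphere at (2.5, 13.5) partially overlaps it — only the 0.47 mm² overlap (of its 296.66 mm²) is removed, clipping the outline — area = 142.32 mm²; (whole slice rotated 60° about Z — lengths, areas and connectivity unchanged). So its area = 142.32 mm². Layer 2 is larger (164.69 vs 142.32 mm²).

layer 2 (z = 0.24 mm)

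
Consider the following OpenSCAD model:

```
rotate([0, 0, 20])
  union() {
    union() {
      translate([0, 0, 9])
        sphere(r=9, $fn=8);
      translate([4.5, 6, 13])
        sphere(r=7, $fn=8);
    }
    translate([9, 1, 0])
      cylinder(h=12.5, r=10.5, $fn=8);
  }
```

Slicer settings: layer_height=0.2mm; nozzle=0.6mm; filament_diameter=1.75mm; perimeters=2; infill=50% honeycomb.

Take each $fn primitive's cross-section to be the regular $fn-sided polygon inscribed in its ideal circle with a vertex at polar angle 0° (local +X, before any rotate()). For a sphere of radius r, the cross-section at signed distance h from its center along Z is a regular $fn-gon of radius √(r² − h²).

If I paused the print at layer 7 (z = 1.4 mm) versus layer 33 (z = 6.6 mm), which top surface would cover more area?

layer 33 (z = 6.6 mm)

Layer 7 (z = 1.4): the r=9 sphere contributes a regular 8-gon of circumradius √(9²−7.6²) = 4.821 (area = (8/2)·4.821²·sin(360°/8) = 65.73 mm²); the sphere at (4.5, 6) is not intersected at this z (|z−center|=11.600 > r=7); Taking the union: only the r=9 sphere is present, so the union is just that shape — area = 65.73 mm²; the cylinder at (9, 1): section is a regular 8-gon, circumradius r=10.5 (area = (8/2)·10.500²·sin(360°/8) = 311.83 mm²); Taking the union: the regions partially overlap — summed areas 377.57 mm² minus the doubly-counted overlap 37.44 mm² gives 340.13 mm² — area = 340.13 mm²; (rotated 20° about Z; rotation is an isometry so areas/perimeters/island counts are preserved). So its area = 340.13 mm². Layer 33 (z = 6.6): the r=9 sphere contributes a regular 8-gon of circumradius √(9²−2.4²) = 8.674 (area = (8/2)·8.674²·sin(360°/8) = 212.81 mm²); the r=7 sphere at (4.5, 6) contributes a regular 8-gon of circumradius √(7²−6.4²) = 2.835 (area = (8/2)·2.835²·sin(360°/8) = 22.74 mm²); Taking the union: the regions partially overlap — summed areas 235.55 mm² minus the doubly-counted overlap 14.62 mm² gives 220.93 mm² — area = 220.93 mm²; the r=10.5 cylinder at (9, 1) contributes a regular 8-gon of circumradius 10.5 (area = (8/2)·10.500²·sin(360°/8) = 311.83 mm²); Taking the union: the regions partially overlap — summed areas 532.77 mm² minus the doubly-counted overlap 109.49 mm² gives 423.28 mm² — area = 423.28 mm²; (rotated 20° about Z; rotation is an isometry so areas/perimeters/island counts are preserved). So its area = 423.28 mm². Layer 33 is larger (423.28 vs 340.13 mm²).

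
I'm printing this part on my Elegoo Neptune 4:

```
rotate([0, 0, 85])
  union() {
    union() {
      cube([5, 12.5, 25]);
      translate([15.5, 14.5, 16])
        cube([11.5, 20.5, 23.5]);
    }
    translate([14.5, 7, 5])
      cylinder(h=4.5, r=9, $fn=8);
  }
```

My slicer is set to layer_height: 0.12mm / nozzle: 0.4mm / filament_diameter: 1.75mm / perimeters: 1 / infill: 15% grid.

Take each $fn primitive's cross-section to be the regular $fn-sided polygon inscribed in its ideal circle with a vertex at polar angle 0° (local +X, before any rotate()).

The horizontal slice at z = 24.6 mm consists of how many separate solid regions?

At z = 24.6 mm: the 5×12.5 cube contributes its full rectangle; the cube at (15.5, 14.5) is present — its section is the full 11.5×20.5 rectangle; Combining (union): the 2 present regions are separate (no shared area or edge), so areas and boundary lengths simply add and each stays a separate island — 2 connected regions; the cylinder at (14.5, 7) is absent (z outside [5, 9.5]); Taking the union: only that combined region is present, so the union is just that shape — 2 connected regions; (rotated 85° about Z; rotation is an isometry so areas/perimeters/island counts are preserved). The result has 2 disconnected regions.

2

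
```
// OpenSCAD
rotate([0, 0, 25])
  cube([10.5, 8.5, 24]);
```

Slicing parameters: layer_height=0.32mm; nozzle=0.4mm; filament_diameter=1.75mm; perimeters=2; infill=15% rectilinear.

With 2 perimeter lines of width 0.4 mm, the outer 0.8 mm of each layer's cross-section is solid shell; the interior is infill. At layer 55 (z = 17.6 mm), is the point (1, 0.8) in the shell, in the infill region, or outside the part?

shell

At z = 17.6 mm: the cube (footprint 10.5×8.5) is included at this height; (rotated 25° about Z; rotation is an isometry so areas/perimeters/island counts are preserved). Overall, the cross-section is a single solid region. Undo the 25° rotation: the query point maps to (1.244, 0.302) in the un-rotated model frame. The nearest boundary edge runs (0.00, 0.00)→(10.50, 0.00); distance from the point to it = 0.30 mm. The point is inside the cross-section, 0.30 mm from the nearest boundary — within the 0.8 mm shell band (2 × 0.4).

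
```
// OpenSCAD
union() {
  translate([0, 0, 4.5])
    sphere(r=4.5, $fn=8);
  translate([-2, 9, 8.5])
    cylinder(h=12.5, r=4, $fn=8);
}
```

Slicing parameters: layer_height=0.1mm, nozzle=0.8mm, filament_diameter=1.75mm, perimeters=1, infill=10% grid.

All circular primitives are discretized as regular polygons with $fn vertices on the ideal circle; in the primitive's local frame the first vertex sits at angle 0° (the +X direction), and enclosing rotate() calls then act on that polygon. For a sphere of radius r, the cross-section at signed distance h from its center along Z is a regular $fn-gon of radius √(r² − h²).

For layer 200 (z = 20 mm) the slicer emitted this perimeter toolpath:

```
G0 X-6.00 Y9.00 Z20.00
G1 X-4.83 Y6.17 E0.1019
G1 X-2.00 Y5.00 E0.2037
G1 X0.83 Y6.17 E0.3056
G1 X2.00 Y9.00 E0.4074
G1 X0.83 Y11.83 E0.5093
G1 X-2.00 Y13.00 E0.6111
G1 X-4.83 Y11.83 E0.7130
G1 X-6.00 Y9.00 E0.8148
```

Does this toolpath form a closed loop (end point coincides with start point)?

Start point (G0): (-6.00, 9.00). End point (last G1): the path returns to the start — closed.

yes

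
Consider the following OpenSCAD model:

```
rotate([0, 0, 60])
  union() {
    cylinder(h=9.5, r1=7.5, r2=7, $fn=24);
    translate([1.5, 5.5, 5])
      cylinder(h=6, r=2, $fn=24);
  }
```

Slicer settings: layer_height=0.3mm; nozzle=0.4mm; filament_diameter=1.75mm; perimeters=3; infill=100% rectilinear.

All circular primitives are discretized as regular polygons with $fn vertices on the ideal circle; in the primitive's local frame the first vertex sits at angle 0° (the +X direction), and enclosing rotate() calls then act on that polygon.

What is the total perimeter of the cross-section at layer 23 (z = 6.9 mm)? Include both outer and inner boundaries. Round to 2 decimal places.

45.17 mm

At z = 6.9 mm: the cone contributes a regular 24-gon of circumradius 7.137 (interpolated between r1=7.5 and r2=7 at t=0.726) (perimeter = 2·24·7.137·sin(180°/24) = 44.71 mm); the cylinder at (1.5, 5.5): section is a regular 24-gon, circumradius r=2 (perimeter = 2·24·2.000·sin(180°/24) = 12.53 mm); Taking the union: the regions partially overlap (shared area 11.09 mm²), so the edge portions inside another operand are dropped and the merged outline is re-measured after clipping — boundary = 45.17 mm; (rotated 60° about Z; rotation is an isometry so areas/perimeters/island counts are preserved). Overall, the cross-section is a single solid region. Total boundary length (outer) = 45.17 mm.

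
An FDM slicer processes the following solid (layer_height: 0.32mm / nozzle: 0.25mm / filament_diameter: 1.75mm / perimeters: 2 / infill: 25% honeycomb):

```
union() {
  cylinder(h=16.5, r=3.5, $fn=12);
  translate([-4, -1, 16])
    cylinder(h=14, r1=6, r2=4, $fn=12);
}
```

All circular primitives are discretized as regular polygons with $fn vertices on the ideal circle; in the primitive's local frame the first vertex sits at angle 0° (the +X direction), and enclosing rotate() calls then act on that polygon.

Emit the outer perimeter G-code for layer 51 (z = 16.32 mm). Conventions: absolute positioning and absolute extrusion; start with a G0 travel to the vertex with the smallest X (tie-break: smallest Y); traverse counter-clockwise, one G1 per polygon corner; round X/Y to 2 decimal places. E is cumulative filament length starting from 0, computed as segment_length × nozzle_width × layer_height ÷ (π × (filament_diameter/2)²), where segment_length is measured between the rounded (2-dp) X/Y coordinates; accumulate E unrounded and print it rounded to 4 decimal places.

G0 X-9.95 Y-1.00 Z16.32
G1 X-9.16 Y-3.98 E0.1025
G1 X-6.98 Y-6.16 E0.2051
G1 X-4.00 Y-6.95 E0.3076
G1 X-1.02 Y-6.16 E0.4102
G1 X1.16 Y-3.98 E0.5127
G1 X1.38 Y-3.13 E0.5419
G1 X1.75 Y-3.03 E0.5546
G1 X3.03 Y-1.75 E0.6149
G1 X3.50 Y0.00 E0.6751
G1 X3.03 Y1.75 E0.7354
G1 X1.75 Y3.03 E0.7956
G1 X0.00 Y3.50 E0.8559
G1 X-0.29 Y3.42 E0.8659
G1 X-1.02 Y4.16 E0.9004
G1 X-4.00 Y4.95 E1.0030
G1 X-6.98 Y4.16 E1.1055
G1 X-9.16 Y1.98 E1.2081
G1 X-9.95 Y-1.00 E1.3106

At z = 16.32 mm: the cylinder: section is a regular 12-gon, circumradius r=3.5; the cone at (-4, -1) (r1=6→r2=4) has section circumradius 5.954 here — a regular 12-gon; Merging all regions: the regions partially overlap (shared area 27.43 mm²), so overlapping operands fuse into one piece — 1 connected region. The outline is a single polygon with 18 vertices. Extrusion per mm of travel: 0.25 × 0.32 / (π × 0.875²) = 0.033260. Accumulating E over each segment gives final E = 1.3106.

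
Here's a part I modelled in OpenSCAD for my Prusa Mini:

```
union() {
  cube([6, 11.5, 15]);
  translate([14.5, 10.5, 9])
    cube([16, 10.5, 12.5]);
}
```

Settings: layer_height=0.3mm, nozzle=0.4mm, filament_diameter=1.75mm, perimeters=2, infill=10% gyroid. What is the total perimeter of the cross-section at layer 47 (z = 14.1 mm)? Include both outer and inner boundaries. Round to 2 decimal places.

88.00 mm

At z = 14.1 mm: the 6×11.5 cube contributes its full rectangle (perimeter 35.00 mm); the 16×10.5 cube at (14.5, 10.5) contributes its full rectangle (perimeter 53.00 mm); Combining (union): the 2 present regions are separate (no shared area or edge), so areas and boundary lengths simply add and each stays a separate island — boundary = 88.00 mm. Overall, the cross-section has 2 separate islands. Total boundary length (outer) = 88.00 mm.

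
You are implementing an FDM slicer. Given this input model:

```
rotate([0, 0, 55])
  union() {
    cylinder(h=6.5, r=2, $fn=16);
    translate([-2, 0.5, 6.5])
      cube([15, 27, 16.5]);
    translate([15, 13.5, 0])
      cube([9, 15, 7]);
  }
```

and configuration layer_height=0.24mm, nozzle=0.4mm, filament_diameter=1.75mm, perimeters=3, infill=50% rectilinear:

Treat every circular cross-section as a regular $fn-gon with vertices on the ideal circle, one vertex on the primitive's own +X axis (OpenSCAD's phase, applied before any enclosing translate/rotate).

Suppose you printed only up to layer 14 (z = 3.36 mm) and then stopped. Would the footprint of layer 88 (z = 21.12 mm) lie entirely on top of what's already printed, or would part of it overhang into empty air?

Compare the two slices. At z = 3.36: the r=2 cylinder gives a regular 16-gon of circumradius 2 (constant along its height) (area = (16/2)·2.000²·sin(360°/16) = 12.25 mm²); the cube at (-2, 0.5) is not intersected at this z (z outside [6.5, 23]); the 9×15 cube at (15, 13.5) contributes its full rectangle (area 135.00 mm²); Taking the union: the 2 present regions are separate (no shared area or edge), so areas and boundary lengths simply add and each stays a separate island — area = 147.25 mm²; (whole slice rotated 55° about Z — lengths, areas and connectivity unchanged). At z = 21.12: the cylinder is absent (z outside [0, 6.5]); the 15×27 cube at (-2, 0.5) contributes its full rectangle (area 405.00 mm²); the cube at (15, 13.5) is absent (z outside [0, 7]); Merging all regions: only the 15×27 cube at (-2, 0.5) is present, so the union is just that shape — area = 405.00 mm²; (whole slice rotated 55° about Z — lengths, areas and connectivity unchanged). Checking containment: at z = 21.12 the cross-section extends beyond the z = 3.36 cross-section by about 400.83 mm².

part overhangs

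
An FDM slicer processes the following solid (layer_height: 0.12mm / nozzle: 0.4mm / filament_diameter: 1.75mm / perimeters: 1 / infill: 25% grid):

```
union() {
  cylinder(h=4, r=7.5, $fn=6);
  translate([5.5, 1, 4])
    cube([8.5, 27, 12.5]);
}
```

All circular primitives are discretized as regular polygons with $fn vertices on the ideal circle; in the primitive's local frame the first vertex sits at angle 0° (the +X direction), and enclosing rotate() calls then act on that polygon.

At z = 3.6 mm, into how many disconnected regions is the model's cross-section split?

At z = 3.6 mm: the r=7.5 cylinder contributes a regular 6-gon of circumradius 7.5; the cube at (5.5, 1) is absent (z outside [4, 16.5]); Combining (union): only the r=7.5 cylinder is present, so the union is just that shape — 1 connected region. The result has 1 disconnected region.

1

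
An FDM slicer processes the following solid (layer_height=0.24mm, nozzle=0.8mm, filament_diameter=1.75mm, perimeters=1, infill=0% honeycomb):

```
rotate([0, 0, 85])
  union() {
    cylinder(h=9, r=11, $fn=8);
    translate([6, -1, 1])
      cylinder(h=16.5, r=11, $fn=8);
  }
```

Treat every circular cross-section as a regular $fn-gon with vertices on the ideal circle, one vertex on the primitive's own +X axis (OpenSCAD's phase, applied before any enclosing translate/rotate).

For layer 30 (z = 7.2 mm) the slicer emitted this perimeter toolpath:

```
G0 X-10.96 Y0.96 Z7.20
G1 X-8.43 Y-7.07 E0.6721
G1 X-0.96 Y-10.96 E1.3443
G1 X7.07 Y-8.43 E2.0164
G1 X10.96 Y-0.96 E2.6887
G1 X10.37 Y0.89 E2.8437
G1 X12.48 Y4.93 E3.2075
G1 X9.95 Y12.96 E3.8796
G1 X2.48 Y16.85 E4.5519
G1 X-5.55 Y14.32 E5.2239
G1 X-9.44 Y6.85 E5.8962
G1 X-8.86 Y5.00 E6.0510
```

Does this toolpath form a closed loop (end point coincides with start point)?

no

Start point (G0): (-10.96, 0.96). End point (last G1): the path does not return to the start — open.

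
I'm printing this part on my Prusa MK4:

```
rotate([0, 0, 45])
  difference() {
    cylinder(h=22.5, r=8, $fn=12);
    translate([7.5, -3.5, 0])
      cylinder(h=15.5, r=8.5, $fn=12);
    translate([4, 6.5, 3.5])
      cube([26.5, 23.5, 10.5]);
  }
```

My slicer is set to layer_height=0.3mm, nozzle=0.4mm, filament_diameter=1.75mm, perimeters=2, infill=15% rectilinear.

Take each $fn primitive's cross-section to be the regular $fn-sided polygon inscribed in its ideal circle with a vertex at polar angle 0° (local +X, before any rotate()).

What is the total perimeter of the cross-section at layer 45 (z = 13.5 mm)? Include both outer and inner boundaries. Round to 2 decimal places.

49.31 mm

At z = 13.5 mm: the r=8 cylinder gives a regular 12-gon of circumradius 8 (constant along its height) (perimeter = 2·12·8.000·sin(180°/12) = 49.69 mm); the r=8.5 cylinder at (7.5, -3.5) gives a regular 12-gon of circumradius 8.5 (constant along its height) (perimeter = 2·12·8.500·sin(180°/12) = 52.80 mm); the cube at (4, 6.5) (footprint 26.5×23.5) is included at this height (perimeter 100.00 mm); After the difference (first − rest): starting from the r=8 cylinder, the r=8.5 cylinder at (7.5, -3.5) partially overlaps it — only the 76.76 mm² overlap (of its 216.75 mm²) is removed, clipping the outline; the 26.5×23.5 cube at (4, 6.5) partially overlaps it — only the 0.09 mm² overlap (of its 622.75 mm²) is removed, clipping the outline — boundary = 49.31 mm; (whole slice rotated 45° about Z — lengths, areas and connectivity unchanged). Overall, the cross-section is a single solid region. Total boundary length (outer) = 49.31 mm.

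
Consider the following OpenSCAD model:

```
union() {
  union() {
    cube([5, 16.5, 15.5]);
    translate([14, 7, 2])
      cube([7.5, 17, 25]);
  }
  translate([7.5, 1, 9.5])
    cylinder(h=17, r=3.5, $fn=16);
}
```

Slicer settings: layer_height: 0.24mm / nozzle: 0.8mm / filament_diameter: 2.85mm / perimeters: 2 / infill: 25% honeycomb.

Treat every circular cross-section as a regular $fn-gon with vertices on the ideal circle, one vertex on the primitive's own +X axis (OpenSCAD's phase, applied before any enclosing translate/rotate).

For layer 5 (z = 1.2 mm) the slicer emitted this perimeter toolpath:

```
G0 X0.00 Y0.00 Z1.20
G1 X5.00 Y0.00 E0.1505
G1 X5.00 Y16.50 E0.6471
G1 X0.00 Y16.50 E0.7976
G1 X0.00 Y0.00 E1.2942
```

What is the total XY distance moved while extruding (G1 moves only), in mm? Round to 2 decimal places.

Sum the Euclidean lengths of each G1 segment: total = 43.00 mm.

43.00 mm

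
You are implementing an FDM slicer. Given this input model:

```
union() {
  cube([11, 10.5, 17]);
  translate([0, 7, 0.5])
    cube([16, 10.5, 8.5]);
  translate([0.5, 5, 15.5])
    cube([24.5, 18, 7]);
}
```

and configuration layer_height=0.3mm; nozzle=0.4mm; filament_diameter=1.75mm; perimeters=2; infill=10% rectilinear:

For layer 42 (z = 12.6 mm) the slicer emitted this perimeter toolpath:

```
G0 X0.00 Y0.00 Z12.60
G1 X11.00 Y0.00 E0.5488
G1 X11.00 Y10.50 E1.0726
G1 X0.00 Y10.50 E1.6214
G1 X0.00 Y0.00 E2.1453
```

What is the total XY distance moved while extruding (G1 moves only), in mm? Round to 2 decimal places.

Sum the Euclidean lengths of each G1 segment: total = 43.00 mm.

43.00 mm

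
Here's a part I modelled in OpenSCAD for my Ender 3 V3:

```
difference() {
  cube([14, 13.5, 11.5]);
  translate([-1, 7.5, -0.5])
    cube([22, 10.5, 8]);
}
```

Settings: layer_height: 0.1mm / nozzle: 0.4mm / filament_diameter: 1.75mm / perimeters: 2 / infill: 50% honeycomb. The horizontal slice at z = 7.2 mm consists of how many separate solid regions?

At z = 7.2 mm: the 14×13.5 cube contributes its full rectangle; the cube at (-1, 7.5) (footprint 22×10.5) is included at this height; Taking the first minus the rest: starting from the 14×13.5 cube, the 22×10.5 cube at (-1, 7.5) partially overlaps it — only the 84.00 mm² overlap (of its 231.00 mm²) is removed, clipping the outline — 1 connected region. The result has 1 disconnected region.

1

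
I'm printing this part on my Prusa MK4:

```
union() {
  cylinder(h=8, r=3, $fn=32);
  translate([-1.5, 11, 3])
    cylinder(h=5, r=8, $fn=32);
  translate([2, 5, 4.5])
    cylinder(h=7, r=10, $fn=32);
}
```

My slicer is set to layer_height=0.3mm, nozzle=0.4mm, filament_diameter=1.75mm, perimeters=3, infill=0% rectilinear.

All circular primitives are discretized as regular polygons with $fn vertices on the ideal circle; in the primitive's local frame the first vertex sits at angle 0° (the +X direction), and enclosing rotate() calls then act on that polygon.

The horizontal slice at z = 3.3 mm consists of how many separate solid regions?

At z = 3.3 mm: the r=3 cylinder contributes a regular 32-gon of circumradius 3; the r=8 cylinder at (-1.5, 11) contributes a regular 32-gon of circumradius 8; the cylinder at (2, 5) is not intersected at this z (z outside [4.5, 11.5]); Taking the union: the 2 present regions are separate (no shared area or edge), so areas and boundary lengths simply add and each stays a separate island — 2 connected regions. The result has 2 disconnected regions.

2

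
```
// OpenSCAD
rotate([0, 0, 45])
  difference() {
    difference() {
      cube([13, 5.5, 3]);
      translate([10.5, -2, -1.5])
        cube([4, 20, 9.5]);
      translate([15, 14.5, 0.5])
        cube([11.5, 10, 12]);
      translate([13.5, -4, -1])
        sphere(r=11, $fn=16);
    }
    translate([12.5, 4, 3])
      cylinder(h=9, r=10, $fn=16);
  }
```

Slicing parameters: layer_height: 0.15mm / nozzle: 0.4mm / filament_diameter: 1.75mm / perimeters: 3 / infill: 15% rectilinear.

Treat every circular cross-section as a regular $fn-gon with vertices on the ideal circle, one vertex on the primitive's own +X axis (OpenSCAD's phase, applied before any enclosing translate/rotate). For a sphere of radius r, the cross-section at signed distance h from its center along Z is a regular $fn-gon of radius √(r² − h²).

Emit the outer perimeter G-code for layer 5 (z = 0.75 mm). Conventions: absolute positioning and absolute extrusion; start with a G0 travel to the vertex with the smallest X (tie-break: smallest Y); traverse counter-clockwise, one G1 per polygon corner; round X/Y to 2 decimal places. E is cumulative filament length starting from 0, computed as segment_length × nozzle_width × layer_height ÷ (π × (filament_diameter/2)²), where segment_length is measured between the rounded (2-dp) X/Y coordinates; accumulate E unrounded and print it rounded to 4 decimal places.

G0 X-3.89 Y3.89 Z0.75
G1 X0.00 Y0.00 E0.1372
G1 X2.43 Y2.43 E0.2230
G1 X2.34 Y2.56 E0.2269
G1 X1.51 Y6.72 E0.3327
G1 X2.15 Y9.93 E0.4144
G1 X-3.89 Y3.89 E0.6274

At z = 0.75 mm: the cube (footprint 13×5.5) is included at this height; the 4×20 cube at (10.5, -2) contributes its full rectangle; the cube at (15, 14.5) is present — its section is the full 11.5×10 rectangle; the r=11 sphere at (13.5, -4) contributes a regular 16-gon of circumradius √(11²−1.75²) = 10.860; Taking the first minus the rest: starting from the 13×5.5 cube, the 4×20 cube at (10.5, -2) partially overlaps it — only the 13.75 mm² overlap (of its 80.00 mm²) is removed, clipping the outline; the 11.5×10 cube at (15, 14.5) misses the remaining region (no effect); the r=11 sphere at (13.5, -4) partially overlaps it — only the 27.77 mm² overlap (of its 361.06 mm²) is removed, clipping the outline — 1 connected region; the cylinder at (12.5, 4) is not intersected at this z (z outside [3, 12]); Subtracting the remaining from the first: none of the subtracted shapes is present at this height, so the result so far is unchanged — 1 connected region; (whole slice rotated 45° about Z — lengths, areas and connectivity unchanged). The outline is a single polygon with 6 vertices. Extrusion per mm of travel: 0.4 × 0.15 / (π × 0.875²) = 0.024945. Accumulating E over each segment gives final E = 0.6274.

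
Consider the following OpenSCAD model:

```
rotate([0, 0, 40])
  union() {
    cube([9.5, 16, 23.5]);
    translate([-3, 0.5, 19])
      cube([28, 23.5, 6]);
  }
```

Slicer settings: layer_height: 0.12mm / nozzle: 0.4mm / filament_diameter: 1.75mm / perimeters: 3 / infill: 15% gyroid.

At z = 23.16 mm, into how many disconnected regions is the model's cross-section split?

At z = 23.16 mm: the cube (footprint 9.5×16) is included at this height; the cube at (-3, 0.5) (footprint 28×23.5) is included at this height; Combining (union): the regions partially overlap (shared area 147.25 mm²), so overlapping operands fuse into one piece — 1 connected region; (whole slice rotated 40° about Z — lengths, areas and connectivity unchanged). The result has 1 disconnected region.

1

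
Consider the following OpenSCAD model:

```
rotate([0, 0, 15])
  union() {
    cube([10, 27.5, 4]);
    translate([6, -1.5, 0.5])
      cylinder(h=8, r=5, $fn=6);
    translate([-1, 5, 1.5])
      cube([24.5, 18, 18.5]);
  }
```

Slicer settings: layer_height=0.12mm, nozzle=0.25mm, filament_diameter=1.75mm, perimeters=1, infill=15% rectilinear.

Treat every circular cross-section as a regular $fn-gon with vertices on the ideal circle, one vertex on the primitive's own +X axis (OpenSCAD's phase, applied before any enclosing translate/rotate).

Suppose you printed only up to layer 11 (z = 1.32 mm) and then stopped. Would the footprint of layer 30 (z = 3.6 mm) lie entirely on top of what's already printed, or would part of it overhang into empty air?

part overhangs

Compare the two slices. At z = 1.32: the cube is present — its section is the full 10×27.5 rectangle (area 275.00 mm²); the r=5 cylinder at (6, -1.5) gives a regular 6-gon of circumradius 5 (constant along its height) (area = (6/2)·5.000²·sin(360°/6) = 64.95 mm²); the cube at (-1, 5) is absent (z outside [1.5, 20]); Combining (union): the regions partially overlap — summed areas 339.95 mm² minus the doubly-counted overlap 18.76 mm² gives 321.19 mm² — area = 321.19 mm²; (rotated 15° about Z; rotation is an isometry so areas/perimeters/island counts are preserved). At z = 3.6: the cube is present — its section is the full 10×27.5 rectangle (area 275.00 mm²); the r=5 cylinder at (6, -1.5) contributes a regular 6-gon of circumradius 5 (area = (6/2)·5.000²·sin(360°/6) = 64.95 mm²); the cube at (-1, 5) is present — its section is the full 24.5×18 rectangle (area 441.00 mm²); Combining (union): the regions partially overlap — summed areas 780.95 mm² minus the doubly-counted overlap 198.76 mm² gives 582.19 mm² — area = 582.19 mm²; (rotated 15° about Z; rotation is an isometry so areas/perimeters/island counts are preserved). Checking containment: at z = 3.6 the cross-section extends beyond the z = 1.32 cross-section by about 261.00 mm².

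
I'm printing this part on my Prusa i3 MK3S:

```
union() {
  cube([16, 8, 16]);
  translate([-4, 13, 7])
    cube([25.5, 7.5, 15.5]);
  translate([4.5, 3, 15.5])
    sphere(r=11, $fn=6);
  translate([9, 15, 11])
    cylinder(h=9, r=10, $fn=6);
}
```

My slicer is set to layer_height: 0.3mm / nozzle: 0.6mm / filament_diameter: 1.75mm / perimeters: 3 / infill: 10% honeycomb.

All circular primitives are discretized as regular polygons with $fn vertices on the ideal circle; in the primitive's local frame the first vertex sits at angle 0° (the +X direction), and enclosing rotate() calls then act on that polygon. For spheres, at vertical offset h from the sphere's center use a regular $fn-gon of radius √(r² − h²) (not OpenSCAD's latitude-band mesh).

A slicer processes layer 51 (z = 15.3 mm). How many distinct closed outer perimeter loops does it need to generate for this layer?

1

At z = 15.3 mm: the cube (footprint 16×8) is included at this height; the cube at (-4, 13) (footprint 25.5×7.5) is included at this height; the r=11 sphere at (4.5, 3) contributes a regular 6-gon of circumradius √(11²−0.2²) = 10.998; the r=10 cylinder at (9, 15) gives a regular 6-gon of circumradius 10 (constant along its height); Merging all regions: the regions partially overlap (shared area 305.89 mm²), so overlapping operands fuse into one piece — 1 connected region. The result has 1 disconnected region.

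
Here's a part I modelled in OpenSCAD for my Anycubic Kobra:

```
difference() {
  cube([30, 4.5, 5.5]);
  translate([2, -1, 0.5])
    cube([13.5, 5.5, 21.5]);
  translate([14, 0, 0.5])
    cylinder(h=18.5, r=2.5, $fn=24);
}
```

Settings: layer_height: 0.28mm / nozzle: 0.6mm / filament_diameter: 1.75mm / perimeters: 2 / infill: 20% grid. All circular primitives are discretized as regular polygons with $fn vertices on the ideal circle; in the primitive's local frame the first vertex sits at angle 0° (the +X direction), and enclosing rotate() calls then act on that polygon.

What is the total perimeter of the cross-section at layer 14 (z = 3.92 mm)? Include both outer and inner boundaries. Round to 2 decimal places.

At z = 3.92 mm: the cube is present — its section is the full 30×4.5 rectangle (perimeter 69.00 mm); the cube at (2, -1) is present — its section is the full 13.5×5.5 rectangle (perimeter 38.00 mm); the r=2.5 cylinder at (14, 0) gives a regular 24-gon of circumradius 2.5 (constant along its height) (perimeter = 2·24·2.500·sin(180°/24) = 15.66 mm); After the difference (first − rest): starting from the 30×4.5 cube, the 13.5×5.5 cube at (2, -1) partially overlaps it — only the 60.75 mm² overlap (of its 74.25 mm²) is removed, clipping the outline; the r=2.5 cylinder at (14, 0) partially overlaps it — only the 1.36 mm² overlap (of its 19.41 mm²) is removed, clipping the outline — boundary = 50.32 mm. Overall, the cross-section has 2 separate islands. Total boundary length (outer) = 50.32 mm.

50.32 mm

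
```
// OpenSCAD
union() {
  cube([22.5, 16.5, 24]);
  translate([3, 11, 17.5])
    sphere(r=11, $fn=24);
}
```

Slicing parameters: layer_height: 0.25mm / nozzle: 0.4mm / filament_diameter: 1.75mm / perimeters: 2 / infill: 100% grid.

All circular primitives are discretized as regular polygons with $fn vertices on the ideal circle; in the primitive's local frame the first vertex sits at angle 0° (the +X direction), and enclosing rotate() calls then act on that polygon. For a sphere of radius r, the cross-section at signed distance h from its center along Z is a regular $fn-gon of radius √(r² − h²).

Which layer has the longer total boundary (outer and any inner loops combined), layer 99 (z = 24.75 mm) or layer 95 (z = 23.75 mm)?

Layer 99 (z = 24.75): the cube does not reach this height (z outside [0, 24]); the sphere at (3, 11): section is a regular 24-gon, circumradius = √(r²−h²) = √(11²−7.25²) = 8.273 (perimeter = 2·24·8.273·sin(180°/24) = 51.83 mm); Combining (union): only the r=11 sphere at (3, 11) is present, so the union is just that shape — boundary = 51.83 mm. So its perimeter = 51.83 mm. Layer 95 (z = 23.75): the 22.5×16.5 cube contributes its full rectangle (perimeter 78.00 mm); the r=11 sphere at (3, 11) slices to a regular 24-gon of circumradius 9.052 (√(r²−h²) with h=6.25 from center) (perimeter = 2·24·9.052·sin(180°/24) = 56.71 mm); Merging all regions: the regions partially overlap (shared area 152.84 mm²), so the edge portions inside another operand are dropped and the merged outline is re-measured after clipping — boundary = 87.44 mm. So its perimeter = 87.44 mm. Layer 95 is larger (87.44 vs 51.83 mm).

layer 95 (z = 23.75 mm)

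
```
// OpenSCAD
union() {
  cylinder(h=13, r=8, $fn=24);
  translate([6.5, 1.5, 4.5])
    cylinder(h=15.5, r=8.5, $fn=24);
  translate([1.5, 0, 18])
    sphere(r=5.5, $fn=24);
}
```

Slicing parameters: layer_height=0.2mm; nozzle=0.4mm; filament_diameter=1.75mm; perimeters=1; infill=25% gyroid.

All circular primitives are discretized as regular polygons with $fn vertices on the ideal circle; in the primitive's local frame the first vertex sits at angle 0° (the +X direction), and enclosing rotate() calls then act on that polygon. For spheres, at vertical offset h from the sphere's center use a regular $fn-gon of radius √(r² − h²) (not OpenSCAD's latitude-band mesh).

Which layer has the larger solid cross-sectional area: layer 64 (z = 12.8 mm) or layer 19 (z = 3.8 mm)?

Layer 64 (z = 12.8): the r=8 cylinder contributes a regular 24-gon of circumradius 8 (area = (24/2)·8.000²·sin(360°/24) = 198.77 mm²); the r=8.5 cylinder at (6.5, 1.5) contributes a regular 24-gon of circumradius 8.5 (area = (24/2)·8.500²·sin(360°/24) = 224.40 mm²); the r=5.5 sphere at (1.5, 0) contributes a regular 24-gon of circumradius √(5.5²−5.2²) = 1.792 (area = (24/2)·1.792²·sin(360°/24) = 9.97 mm²); Combining (union): the regions partially overlap — summed areas 433.14 mm² minus the doubly-counted overlap 114.88 mm² gives 318.26 mm² — area = 318.26 mm². So its area = 318.26 mm². Layer 19 (z = 3.8): the r=8 cylinder contributes a regular 24-gon of circumradius 8 (area = (24/2)·8.000²·sin(360°/24) = 198.77 mm²); the cylinder at (6.5, 1.5) is not intersected at this z (z outside [4.5, 20]); the sphere at (1.5, 0) does not reach this height (|z−center|=14.200 > r=5.5); Merging all regions: only the r=8 cylinder is present, so the union is just that shape — area = 198.77 mm². So its area = 198.77 mm². Layer 64 is larger (318.26 vs 198.77 mm²).

layer 64 (z = 12.8 mm)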